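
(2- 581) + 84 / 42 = -577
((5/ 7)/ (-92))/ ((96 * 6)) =-5/ 370944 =-0.00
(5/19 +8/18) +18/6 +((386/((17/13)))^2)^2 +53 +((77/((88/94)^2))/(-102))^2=13433960547789545955011/1769608203264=7591488626.13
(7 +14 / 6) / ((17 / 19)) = 532 / 51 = 10.43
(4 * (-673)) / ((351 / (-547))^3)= 440592433516 / 43243551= 10188.63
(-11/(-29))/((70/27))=297/2030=0.15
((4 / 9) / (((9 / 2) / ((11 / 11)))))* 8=64 / 81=0.79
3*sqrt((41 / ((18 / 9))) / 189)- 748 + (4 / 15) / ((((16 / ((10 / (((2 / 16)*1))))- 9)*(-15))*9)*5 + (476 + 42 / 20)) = -144022156 / 192543 + sqrt(1722) / 42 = -747.01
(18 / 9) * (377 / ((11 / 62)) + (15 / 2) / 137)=6404641 / 1507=4249.93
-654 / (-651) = 218 / 217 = 1.00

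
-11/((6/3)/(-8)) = 44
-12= -12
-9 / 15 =-3 / 5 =-0.60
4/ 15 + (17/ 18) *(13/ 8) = 1297/ 720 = 1.80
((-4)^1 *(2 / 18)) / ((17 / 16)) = -64 / 153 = -0.42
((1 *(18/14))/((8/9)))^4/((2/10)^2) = 1076168025/9834496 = 109.43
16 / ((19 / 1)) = 0.84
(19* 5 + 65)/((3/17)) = 2720/3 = 906.67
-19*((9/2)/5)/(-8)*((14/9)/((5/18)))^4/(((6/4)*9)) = 1459808/9375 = 155.71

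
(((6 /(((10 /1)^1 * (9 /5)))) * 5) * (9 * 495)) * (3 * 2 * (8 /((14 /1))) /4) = 44550 /7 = 6364.29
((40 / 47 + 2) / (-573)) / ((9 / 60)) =-2680 / 80793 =-0.03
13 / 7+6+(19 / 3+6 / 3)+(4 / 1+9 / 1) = 613 / 21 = 29.19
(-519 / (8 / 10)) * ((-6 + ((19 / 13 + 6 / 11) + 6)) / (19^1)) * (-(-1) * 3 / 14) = -319185 / 21736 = -14.68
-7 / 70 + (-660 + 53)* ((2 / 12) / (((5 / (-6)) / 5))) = 6069 / 10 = 606.90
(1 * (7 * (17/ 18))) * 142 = 8449/ 9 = 938.78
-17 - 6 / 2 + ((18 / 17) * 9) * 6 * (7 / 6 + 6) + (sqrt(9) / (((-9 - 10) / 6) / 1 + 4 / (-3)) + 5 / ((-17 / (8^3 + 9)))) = 12029 / 51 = 235.86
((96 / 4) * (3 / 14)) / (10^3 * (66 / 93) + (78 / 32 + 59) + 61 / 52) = 232128 / 34857991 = 0.01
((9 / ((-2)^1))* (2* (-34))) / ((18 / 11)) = 187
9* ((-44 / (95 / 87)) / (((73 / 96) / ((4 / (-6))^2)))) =-1469952 / 6935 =-211.96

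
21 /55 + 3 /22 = 57 /110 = 0.52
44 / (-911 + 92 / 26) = -572 / 11797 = -0.05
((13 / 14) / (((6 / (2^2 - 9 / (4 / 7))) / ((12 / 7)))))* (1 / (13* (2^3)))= -47 / 1568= -0.03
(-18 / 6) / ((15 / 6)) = -6 / 5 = -1.20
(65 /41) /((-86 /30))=-975 /1763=-0.55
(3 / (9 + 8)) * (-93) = -279 / 17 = -16.41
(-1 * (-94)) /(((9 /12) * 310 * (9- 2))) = 188 /3255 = 0.06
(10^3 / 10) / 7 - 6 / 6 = 93 / 7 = 13.29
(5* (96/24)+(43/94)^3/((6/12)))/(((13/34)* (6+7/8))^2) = 155095378112/53076913175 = 2.92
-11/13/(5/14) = -154/65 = -2.37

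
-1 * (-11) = 11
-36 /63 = -4 /7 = -0.57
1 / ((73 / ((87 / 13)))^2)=0.01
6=6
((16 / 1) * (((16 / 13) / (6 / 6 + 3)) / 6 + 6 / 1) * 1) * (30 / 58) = 18880 / 377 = 50.08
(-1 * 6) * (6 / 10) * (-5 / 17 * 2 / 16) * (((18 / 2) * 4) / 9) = 9 / 17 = 0.53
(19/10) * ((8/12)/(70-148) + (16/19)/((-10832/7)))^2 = 93598562/596036239695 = 0.00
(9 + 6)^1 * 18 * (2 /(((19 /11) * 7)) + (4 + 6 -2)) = 293220 /133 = 2204.66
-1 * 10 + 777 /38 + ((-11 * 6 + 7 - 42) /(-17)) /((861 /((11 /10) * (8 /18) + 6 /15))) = 52328705 /5005854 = 10.45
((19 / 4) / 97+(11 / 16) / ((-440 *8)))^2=586753729 / 246651289600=0.00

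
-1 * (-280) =280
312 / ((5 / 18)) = 5616 / 5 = 1123.20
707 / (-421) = -707 / 421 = -1.68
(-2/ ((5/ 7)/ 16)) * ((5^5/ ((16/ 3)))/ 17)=-26250/ 17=-1544.12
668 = 668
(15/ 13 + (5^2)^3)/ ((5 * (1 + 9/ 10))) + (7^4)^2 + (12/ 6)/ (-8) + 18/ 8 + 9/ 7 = 9970190570/ 1729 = 5766449.14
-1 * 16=-16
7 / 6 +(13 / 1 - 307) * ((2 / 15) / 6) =-5.37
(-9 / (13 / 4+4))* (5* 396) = -71280 / 29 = -2457.93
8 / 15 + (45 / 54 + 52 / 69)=1463 / 690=2.12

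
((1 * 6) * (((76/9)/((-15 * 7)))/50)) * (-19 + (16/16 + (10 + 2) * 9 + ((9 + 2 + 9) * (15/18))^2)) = -50312/14175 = -3.55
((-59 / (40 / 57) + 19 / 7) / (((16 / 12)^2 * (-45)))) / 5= 22781 / 112000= 0.20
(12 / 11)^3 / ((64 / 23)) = 621 / 1331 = 0.47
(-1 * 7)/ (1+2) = -7/ 3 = -2.33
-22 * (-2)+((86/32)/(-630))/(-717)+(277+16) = 2435620363/7227360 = 337.00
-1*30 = -30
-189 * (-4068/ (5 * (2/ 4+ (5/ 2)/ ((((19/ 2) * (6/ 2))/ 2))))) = 227660.07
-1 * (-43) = 43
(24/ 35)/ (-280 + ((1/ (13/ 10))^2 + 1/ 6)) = -24336/ 9910285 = -0.00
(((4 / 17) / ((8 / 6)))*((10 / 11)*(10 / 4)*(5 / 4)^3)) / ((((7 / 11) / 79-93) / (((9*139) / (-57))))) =0.18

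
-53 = -53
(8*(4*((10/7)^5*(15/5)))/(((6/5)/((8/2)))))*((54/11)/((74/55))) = 4320000000/621859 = 6946.91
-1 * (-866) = 866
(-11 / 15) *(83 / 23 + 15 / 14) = -16577 / 4830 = -3.43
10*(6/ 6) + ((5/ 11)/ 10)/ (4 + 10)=3081/ 308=10.00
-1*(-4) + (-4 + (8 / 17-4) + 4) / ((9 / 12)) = -12 / 17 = -0.71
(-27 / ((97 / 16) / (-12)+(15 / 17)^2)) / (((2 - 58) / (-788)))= -147570336 / 106169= -1389.96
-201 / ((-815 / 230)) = 9246 / 163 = 56.72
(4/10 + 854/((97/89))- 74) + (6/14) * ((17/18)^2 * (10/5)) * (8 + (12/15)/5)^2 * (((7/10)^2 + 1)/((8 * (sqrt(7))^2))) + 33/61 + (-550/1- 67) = 5156957344793/54362437500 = 94.86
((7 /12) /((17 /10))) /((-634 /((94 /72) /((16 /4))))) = -0.00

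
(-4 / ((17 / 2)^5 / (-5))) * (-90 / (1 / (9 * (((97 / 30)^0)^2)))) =-518400 / 1419857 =-0.37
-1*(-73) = 73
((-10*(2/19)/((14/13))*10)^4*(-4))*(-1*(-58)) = -662615200000000/312900721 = -2117653.16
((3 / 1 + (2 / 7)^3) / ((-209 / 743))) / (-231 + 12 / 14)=770491 / 16498251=0.05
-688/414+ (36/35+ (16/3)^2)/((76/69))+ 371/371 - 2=3317012/137655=24.10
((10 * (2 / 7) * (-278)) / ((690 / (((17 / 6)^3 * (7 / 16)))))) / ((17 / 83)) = -3334193 / 59616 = -55.93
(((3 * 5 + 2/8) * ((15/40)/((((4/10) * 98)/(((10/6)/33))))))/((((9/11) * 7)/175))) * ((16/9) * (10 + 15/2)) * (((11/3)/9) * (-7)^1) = -2096875/104976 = -19.97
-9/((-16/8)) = 9/2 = 4.50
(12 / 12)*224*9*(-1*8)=-16128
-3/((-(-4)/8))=-6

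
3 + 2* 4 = 11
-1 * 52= -52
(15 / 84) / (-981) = -5 / 27468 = -0.00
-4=-4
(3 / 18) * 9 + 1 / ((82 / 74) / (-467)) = -34435 / 82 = -419.94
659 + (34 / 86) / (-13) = 368364 / 559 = 658.97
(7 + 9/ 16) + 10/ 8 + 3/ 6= 149/ 16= 9.31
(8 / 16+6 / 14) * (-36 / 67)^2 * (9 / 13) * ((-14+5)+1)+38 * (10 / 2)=5923714 / 31423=188.52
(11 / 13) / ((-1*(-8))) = 11 / 104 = 0.11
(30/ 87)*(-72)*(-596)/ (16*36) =745/ 29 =25.69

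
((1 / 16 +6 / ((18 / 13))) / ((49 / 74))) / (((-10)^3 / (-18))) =23421 / 196000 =0.12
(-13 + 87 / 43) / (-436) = 118 / 4687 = 0.03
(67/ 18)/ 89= 67/ 1602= 0.04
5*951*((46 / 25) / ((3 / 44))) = 641608 / 5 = 128321.60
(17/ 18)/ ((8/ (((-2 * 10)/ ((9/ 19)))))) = -4.98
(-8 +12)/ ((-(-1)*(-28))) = -1/ 7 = -0.14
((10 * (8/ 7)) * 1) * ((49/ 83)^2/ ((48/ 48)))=27440/ 6889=3.98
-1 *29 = -29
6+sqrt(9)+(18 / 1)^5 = 1889577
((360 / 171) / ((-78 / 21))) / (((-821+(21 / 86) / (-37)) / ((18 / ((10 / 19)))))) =801864 / 33961759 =0.02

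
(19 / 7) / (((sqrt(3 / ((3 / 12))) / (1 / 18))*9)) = 0.00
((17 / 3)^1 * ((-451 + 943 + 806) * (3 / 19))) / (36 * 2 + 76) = 11033 / 1406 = 7.85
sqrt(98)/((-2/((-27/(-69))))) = -63*sqrt(2)/46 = -1.94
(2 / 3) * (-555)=-370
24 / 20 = 6 / 5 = 1.20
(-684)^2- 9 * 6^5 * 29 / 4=-39528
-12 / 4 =-3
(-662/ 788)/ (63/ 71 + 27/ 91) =-2138591/ 3014100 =-0.71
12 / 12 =1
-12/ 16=-3/ 4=-0.75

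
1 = 1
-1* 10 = -10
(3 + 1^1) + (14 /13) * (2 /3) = 184 /39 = 4.72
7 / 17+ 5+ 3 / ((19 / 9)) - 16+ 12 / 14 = -18789 / 2261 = -8.31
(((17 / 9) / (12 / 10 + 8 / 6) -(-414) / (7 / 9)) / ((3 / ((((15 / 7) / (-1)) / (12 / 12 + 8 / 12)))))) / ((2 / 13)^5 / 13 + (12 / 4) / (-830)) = 852047559513865 / 13456550177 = 63318.42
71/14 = 5.07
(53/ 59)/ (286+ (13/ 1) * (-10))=53/ 9204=0.01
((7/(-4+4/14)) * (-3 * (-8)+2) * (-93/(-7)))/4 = -651/4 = -162.75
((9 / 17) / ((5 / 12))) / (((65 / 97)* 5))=10476 / 27625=0.38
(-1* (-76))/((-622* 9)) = -38/2799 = -0.01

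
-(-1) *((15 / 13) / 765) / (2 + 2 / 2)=0.00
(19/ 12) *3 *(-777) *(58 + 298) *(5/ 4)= -6569535/ 4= -1642383.75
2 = 2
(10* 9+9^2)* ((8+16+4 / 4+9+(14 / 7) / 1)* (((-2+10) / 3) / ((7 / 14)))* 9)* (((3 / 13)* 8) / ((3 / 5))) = 11819520 / 13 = 909193.85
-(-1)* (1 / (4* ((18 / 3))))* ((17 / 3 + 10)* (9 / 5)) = 47 / 40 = 1.18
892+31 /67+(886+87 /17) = 2031498 /1139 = 1783.58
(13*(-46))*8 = -4784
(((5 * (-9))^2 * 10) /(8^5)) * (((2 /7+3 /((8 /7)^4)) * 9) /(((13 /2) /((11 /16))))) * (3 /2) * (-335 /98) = -6.17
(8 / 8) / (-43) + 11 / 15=458 / 645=0.71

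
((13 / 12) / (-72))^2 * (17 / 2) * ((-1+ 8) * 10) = 100555 / 746496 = 0.13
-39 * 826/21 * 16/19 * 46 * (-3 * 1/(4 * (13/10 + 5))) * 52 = 146773120/399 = 367852.43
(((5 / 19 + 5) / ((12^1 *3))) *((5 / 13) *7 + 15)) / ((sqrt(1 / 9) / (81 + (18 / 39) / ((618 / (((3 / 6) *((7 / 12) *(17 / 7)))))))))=7483719875 / 11906388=628.55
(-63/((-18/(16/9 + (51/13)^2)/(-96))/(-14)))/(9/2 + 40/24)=81890368/6253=13096.17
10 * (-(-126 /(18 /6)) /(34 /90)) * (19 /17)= 359100 /289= 1242.56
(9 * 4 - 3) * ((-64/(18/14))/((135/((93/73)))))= -152768/9855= -15.50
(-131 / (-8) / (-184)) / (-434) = 131 / 638848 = 0.00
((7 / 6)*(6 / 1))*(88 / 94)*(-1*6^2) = -11088 / 47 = -235.91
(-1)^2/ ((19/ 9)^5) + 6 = 14915643/ 2476099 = 6.02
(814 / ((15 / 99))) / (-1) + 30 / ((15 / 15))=-26712 / 5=-5342.40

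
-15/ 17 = -0.88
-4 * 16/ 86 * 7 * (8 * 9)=-16128/ 43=-375.07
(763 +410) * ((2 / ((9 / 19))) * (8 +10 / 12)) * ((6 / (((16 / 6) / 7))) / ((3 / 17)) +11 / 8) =285459325 / 72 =3964712.85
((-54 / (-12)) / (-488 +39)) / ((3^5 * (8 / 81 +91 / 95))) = -285 / 7301638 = -0.00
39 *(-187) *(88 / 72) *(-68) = 1818388 / 3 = 606129.33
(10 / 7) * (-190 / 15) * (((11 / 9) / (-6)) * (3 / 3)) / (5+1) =1045 / 1701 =0.61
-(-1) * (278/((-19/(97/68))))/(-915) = 13483/591090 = 0.02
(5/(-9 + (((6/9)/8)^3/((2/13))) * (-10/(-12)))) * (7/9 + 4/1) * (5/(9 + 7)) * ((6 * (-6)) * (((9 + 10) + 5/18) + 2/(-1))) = 96285600/186559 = 516.11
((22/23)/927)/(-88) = -1/85284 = -0.00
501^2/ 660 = 83667/ 220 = 380.30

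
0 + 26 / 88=13 / 44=0.30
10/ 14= 5/ 7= 0.71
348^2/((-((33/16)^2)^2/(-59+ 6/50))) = 1298086756352/3294225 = 394049.21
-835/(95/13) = -2171/19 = -114.26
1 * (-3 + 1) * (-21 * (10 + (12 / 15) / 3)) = 2156 / 5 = 431.20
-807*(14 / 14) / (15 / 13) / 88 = -3497 / 440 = -7.95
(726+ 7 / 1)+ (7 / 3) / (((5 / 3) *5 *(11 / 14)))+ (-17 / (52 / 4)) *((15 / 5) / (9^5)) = 51603880892 / 70366725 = 733.36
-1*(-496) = 496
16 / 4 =4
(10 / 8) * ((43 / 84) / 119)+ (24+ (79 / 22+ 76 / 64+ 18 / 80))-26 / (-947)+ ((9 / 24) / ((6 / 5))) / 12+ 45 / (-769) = 61932465363563 / 2135324994880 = 29.00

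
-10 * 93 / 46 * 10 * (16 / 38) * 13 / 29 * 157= -5991.10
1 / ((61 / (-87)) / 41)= -58.48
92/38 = 46/19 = 2.42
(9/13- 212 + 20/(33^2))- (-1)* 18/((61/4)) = -181445299/863577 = -210.11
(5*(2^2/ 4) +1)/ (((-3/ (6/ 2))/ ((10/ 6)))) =-10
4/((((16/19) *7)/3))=57/28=2.04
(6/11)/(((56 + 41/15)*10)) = 9/9691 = 0.00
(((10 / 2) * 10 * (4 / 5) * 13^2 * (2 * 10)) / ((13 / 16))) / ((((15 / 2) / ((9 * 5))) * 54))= 166400 / 9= 18488.89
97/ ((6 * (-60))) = -97/ 360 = -0.27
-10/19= -0.53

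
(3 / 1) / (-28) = -3 / 28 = -0.11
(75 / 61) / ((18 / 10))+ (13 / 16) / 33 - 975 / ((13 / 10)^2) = -241263691 / 418704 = -576.22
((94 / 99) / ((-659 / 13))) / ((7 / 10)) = -12220 / 456687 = -0.03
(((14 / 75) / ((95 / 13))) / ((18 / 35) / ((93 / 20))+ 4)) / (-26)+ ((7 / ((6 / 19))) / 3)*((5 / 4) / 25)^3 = 417697 / 610128000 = 0.00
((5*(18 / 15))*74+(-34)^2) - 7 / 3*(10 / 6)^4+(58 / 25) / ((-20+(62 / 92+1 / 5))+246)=100299052949 / 63399915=1582.01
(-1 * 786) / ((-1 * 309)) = 262 / 103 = 2.54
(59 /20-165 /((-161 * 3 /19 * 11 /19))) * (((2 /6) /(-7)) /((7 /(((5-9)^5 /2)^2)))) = -2988376064 /118335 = -25253.53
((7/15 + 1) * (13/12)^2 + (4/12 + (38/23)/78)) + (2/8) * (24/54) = 706201/322920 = 2.19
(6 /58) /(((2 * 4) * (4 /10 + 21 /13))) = 195 /30392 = 0.01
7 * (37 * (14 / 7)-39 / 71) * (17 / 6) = 620585 / 426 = 1456.77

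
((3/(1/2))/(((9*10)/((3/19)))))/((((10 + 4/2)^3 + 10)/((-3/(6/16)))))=-4/82555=-0.00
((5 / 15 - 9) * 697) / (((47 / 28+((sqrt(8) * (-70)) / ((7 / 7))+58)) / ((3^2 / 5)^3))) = 254.71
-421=-421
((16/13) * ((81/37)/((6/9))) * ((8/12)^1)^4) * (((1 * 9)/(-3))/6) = -192/481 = -0.40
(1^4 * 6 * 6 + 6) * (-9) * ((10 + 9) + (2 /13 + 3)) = -108864 /13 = -8374.15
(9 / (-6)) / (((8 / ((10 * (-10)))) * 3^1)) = 25 / 4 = 6.25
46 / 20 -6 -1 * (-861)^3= 6382773773 / 10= 638277377.30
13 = 13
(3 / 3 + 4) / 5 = 1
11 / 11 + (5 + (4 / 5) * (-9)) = -6 / 5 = -1.20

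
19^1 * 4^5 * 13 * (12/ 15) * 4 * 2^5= 129499136/ 5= 25899827.20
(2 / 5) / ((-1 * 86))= -1 / 215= -0.00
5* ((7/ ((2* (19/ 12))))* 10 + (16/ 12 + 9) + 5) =10670/ 57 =187.19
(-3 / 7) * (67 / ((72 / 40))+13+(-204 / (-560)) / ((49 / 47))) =-3122293 / 144060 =-21.67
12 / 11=1.09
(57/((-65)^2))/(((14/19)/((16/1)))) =0.29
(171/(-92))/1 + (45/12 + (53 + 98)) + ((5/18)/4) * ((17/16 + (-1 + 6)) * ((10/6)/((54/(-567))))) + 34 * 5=16720231/52992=315.52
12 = 12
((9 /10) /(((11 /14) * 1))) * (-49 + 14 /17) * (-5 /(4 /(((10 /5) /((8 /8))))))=51597 /374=137.96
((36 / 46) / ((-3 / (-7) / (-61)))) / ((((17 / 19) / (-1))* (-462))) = -1159 / 4301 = -0.27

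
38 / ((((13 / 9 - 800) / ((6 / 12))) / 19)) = -3249 / 7187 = -0.45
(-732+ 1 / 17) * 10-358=-130516 / 17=-7677.41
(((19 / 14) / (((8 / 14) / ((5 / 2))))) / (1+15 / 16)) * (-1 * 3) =-285 / 31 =-9.19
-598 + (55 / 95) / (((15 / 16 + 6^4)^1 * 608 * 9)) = -80634318793 / 134839998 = -598.00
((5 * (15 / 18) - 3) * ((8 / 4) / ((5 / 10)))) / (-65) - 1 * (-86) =16756 / 195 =85.93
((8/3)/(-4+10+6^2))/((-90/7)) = -2/405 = -0.00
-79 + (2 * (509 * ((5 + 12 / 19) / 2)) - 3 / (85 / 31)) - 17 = 4472548 / 1615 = 2769.38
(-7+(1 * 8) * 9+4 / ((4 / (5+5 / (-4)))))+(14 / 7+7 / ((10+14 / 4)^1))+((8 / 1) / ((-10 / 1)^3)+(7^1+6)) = 1137517 / 13500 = 84.26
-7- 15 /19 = -148 /19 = -7.79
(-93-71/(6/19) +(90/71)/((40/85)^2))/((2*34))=-2127337/463488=-4.59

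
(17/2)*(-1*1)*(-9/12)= 51/8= 6.38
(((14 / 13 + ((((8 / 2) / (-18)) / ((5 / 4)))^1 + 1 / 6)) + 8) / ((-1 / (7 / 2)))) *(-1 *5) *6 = 74249 / 78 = 951.91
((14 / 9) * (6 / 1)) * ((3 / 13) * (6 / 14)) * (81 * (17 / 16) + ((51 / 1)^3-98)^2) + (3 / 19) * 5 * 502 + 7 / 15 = 240361681084771 / 14820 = 16218736915.30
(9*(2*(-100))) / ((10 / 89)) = -16020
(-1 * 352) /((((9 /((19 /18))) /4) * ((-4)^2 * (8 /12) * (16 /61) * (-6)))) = 12749 /1296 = 9.84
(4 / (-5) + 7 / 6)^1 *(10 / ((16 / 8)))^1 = 11 / 6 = 1.83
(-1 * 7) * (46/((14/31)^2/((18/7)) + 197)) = -2784978/1704539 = -1.63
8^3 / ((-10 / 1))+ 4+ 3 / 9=-703 / 15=-46.87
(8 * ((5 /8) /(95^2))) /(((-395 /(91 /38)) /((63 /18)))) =-637 /54186100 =-0.00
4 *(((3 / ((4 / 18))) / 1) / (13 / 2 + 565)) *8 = 0.76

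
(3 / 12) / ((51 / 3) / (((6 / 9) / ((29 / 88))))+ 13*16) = 44 / 38087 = 0.00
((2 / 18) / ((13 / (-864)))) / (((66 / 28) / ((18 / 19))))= -8064 / 2717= -2.97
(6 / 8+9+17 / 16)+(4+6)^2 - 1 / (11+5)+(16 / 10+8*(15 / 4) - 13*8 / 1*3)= -3393 / 20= -169.65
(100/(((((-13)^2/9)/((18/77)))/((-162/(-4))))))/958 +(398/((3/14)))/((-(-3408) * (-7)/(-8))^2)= 44827103089/848385827289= 0.05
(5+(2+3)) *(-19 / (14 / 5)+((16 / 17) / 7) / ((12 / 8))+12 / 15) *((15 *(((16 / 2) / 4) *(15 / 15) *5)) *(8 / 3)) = -1202800 / 51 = -23584.31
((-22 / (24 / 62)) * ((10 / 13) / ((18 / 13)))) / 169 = -1705 / 9126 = -0.19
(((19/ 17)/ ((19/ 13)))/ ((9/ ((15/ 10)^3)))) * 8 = 39/ 17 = 2.29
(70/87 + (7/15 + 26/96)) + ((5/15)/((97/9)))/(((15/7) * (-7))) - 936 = -630872611/675120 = -934.46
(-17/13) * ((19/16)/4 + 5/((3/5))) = -28169/2496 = -11.29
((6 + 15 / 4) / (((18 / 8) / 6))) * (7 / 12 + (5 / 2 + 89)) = 14365 / 6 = 2394.17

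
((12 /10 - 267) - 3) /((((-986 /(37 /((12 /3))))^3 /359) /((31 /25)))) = 11838061977 /119823157000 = 0.10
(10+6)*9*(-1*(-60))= 8640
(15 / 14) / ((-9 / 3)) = -5 / 14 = -0.36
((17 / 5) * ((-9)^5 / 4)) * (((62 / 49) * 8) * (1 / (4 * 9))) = -3457647 / 245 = -14112.84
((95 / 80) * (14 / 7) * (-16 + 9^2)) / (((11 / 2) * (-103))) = -0.27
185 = 185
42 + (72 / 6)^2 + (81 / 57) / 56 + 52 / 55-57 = 7605893 / 58520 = 129.97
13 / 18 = 0.72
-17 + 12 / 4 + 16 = 2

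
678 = 678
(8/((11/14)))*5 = 50.91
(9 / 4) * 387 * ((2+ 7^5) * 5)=292728735 / 4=73182183.75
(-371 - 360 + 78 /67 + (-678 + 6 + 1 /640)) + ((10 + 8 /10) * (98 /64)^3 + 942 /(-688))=-322020615029 /236011520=-1364.43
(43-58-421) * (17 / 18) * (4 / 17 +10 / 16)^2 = -165789 / 544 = -304.76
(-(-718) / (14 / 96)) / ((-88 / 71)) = -305868 / 77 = -3972.31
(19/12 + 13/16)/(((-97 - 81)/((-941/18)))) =108215/153792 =0.70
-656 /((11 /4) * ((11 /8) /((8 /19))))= -73.05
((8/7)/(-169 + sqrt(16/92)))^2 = 995072 * sqrt(23)/21144298513849 + 966967104/21144298513849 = 0.00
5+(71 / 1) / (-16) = 9 / 16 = 0.56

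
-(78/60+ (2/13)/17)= -2893/2210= -1.31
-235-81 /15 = -1202 /5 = -240.40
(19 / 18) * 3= 19 / 6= 3.17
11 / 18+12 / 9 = 35 / 18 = 1.94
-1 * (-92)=92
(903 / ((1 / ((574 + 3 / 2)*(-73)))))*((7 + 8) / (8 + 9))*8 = -4552366140 / 17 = -267786243.53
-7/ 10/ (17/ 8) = -28/ 85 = -0.33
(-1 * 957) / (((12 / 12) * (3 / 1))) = -319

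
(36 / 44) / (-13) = -9 / 143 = -0.06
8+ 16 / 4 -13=-1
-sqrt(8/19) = -2 * sqrt(38)/19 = -0.65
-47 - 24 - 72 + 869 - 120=606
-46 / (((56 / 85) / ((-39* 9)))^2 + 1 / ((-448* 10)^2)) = -6574397080043520 / 510647213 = -12874636.17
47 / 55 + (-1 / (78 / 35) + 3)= 14611 / 4290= 3.41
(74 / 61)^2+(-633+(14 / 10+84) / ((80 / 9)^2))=-75068645773 / 119072000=-630.45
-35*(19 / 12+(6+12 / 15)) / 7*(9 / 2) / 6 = -503 / 16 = -31.44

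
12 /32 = 3 /8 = 0.38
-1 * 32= -32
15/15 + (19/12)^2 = 505/144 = 3.51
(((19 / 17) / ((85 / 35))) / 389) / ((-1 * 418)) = -7 / 2473262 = -0.00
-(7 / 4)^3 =-343 / 64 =-5.36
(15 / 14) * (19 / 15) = 1.36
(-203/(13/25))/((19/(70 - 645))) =2918125/247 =11814.27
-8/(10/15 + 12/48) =-96/11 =-8.73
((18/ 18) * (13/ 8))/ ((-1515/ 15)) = -13/ 808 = -0.02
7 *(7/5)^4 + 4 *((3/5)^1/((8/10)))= 18682/625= 29.89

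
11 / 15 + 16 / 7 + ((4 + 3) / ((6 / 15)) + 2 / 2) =21.52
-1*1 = -1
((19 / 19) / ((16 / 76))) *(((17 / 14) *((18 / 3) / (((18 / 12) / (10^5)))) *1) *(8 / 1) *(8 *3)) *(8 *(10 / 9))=82688000000 / 21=3937523809.52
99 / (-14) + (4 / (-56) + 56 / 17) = -458 / 119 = -3.85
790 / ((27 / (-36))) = -1053.33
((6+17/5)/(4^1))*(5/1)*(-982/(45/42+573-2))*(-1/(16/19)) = 3069241/128144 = 23.95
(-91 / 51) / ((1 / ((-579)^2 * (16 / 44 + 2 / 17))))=-915207930 / 3179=-287891.77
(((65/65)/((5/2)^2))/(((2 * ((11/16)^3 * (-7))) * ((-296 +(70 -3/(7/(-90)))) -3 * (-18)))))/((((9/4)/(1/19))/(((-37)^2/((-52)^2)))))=1401856/449073843075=0.00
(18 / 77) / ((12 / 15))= 45 / 154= 0.29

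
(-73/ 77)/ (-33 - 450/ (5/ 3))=73/ 23331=0.00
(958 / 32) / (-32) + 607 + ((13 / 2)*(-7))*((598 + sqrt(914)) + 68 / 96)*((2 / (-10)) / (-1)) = -37187953 / 7680 - 91*sqrt(914) / 10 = -5117.30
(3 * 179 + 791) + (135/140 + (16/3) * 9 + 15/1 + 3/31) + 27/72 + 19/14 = 2419625/1736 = 1393.79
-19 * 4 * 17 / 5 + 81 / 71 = -91327 / 355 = -257.26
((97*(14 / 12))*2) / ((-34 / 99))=-22407 / 34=-659.03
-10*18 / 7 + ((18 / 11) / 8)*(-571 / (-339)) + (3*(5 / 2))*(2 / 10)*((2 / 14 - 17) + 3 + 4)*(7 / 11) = -1210443 / 34804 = -34.78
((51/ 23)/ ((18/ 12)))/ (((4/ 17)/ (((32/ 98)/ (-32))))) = -289/ 4508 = -0.06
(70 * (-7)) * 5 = -2450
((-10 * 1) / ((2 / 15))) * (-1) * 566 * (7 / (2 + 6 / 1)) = 148575 / 4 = 37143.75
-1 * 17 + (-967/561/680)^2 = -2473957901711/145526990400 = -17.00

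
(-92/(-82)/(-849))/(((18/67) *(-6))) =0.00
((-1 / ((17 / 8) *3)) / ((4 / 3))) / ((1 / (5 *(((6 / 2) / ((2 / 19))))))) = -285 / 17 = -16.76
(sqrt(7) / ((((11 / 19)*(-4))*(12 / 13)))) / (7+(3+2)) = -247*sqrt(7) / 6336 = -0.10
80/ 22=40/ 11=3.64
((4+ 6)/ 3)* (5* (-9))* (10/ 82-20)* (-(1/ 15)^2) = -1630/ 123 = -13.25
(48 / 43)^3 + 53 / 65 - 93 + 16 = -386530184 / 5167955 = -74.79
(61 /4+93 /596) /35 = 4591 /10430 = 0.44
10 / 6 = 5 / 3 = 1.67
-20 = -20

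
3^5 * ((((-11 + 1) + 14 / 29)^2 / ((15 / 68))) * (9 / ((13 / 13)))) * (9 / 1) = 8082228.31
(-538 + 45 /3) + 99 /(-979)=-46556 /89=-523.10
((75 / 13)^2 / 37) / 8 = 5625 / 50024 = 0.11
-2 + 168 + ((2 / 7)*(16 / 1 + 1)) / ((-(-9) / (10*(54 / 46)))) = 172.34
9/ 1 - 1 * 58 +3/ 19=-928/ 19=-48.84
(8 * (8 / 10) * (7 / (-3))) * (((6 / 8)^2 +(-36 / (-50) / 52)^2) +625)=-14800813286 / 1584375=-9341.74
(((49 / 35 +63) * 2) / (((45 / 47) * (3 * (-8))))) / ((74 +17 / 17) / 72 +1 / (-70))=-211876 / 38835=-5.46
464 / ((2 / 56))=12992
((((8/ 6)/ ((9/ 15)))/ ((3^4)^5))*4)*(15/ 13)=0.00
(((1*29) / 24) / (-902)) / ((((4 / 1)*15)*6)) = -29 / 7793280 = -0.00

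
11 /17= 0.65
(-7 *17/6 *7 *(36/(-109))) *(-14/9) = -23324/327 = -71.33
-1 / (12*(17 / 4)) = -1 / 51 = -0.02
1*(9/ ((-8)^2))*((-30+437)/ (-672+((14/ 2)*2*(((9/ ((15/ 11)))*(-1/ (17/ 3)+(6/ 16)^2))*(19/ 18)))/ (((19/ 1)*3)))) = -934065/ 10968041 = -0.09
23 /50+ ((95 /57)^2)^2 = 33113 /4050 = 8.18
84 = 84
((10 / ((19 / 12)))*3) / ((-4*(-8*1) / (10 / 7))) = 225 / 266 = 0.85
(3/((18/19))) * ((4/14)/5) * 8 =152/105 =1.45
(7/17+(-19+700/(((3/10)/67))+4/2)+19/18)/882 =6833321/38556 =177.23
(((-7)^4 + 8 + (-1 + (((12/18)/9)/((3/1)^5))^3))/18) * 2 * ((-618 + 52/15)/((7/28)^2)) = -100305161683436604928/38127987424935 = -2630748.92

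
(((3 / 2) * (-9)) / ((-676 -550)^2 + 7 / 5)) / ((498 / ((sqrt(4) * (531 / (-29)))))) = 2655 / 4019897002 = 0.00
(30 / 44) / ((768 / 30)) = 75 / 2816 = 0.03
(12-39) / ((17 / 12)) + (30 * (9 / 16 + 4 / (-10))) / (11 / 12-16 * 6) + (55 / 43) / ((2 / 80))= 53468449 / 1668142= 32.05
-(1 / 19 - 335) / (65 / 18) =114552 / 1235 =92.75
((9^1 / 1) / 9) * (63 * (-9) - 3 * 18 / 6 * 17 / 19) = -10926 / 19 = -575.05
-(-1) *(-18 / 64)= -9 / 32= -0.28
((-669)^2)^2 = 200310848721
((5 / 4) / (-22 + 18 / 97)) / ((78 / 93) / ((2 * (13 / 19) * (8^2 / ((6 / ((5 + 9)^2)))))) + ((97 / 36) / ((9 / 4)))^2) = -7733739384 / 193591217557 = -0.04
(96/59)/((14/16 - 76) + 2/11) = -8448/389105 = -0.02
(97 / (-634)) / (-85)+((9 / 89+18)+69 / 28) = 1381025167 / 67146940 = 20.57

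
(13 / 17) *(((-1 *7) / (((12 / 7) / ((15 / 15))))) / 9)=-637 / 1836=-0.35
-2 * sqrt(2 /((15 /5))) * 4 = -8 * sqrt(6) /3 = -6.53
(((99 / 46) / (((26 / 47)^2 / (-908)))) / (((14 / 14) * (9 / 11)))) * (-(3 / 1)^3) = 1638214281 / 7774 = 210729.90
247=247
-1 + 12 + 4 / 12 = 34 / 3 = 11.33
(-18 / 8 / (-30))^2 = 9 / 1600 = 0.01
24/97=0.25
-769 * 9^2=-62289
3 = 3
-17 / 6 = -2.83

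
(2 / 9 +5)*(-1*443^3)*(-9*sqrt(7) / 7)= 4086100429*sqrt(7) / 7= 1544400795.31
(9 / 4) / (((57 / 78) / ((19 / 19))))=3.08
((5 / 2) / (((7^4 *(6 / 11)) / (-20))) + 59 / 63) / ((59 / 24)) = 155296 / 424977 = 0.37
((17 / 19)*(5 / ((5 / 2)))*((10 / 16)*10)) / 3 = 425 / 114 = 3.73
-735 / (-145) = 147 / 29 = 5.07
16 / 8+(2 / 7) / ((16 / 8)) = 15 / 7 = 2.14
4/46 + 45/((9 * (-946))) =1777/21758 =0.08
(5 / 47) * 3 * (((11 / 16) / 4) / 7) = 165 / 21056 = 0.01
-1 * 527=-527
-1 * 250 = -250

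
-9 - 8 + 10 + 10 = 3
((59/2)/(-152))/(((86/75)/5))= -22125/26144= -0.85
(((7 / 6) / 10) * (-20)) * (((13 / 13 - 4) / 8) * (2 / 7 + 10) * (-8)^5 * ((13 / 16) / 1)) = -239616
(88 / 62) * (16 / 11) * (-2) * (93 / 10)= -192 / 5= -38.40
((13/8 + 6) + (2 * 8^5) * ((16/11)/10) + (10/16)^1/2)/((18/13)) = 36380903/5280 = 6890.32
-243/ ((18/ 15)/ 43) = -17415/ 2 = -8707.50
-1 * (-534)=534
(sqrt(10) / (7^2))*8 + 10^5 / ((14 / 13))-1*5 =8*sqrt(10) / 49 + 649965 / 7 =92852.66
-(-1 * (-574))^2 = -329476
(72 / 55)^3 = 373248 / 166375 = 2.24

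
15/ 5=3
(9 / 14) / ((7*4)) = 9 / 392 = 0.02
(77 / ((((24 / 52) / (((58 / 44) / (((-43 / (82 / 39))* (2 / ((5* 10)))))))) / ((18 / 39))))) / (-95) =41615 / 31863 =1.31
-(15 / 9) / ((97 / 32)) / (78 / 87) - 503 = -1905169 / 3783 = -503.61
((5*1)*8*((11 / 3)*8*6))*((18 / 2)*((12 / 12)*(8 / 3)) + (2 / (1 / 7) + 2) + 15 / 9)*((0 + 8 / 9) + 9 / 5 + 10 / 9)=3344000 / 3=1114666.67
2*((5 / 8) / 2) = 5 / 8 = 0.62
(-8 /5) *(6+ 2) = -64 /5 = -12.80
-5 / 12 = -0.42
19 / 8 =2.38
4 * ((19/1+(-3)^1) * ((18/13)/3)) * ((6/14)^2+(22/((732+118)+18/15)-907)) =-324181224/12103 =-26785.20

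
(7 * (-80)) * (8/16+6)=-3640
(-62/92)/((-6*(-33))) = -31/9108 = -0.00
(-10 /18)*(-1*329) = 1645 /9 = 182.78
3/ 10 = 0.30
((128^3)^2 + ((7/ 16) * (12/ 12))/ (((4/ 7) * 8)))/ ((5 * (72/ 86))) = 32275797329489257/ 30720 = 1050644444319.31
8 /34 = 4 /17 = 0.24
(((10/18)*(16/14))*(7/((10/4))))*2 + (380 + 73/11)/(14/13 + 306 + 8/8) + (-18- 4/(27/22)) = -2173943/132165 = -16.45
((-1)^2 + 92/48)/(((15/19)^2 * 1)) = 2527/540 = 4.68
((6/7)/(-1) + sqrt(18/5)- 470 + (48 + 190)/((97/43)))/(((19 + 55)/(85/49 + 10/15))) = -43785061/3693081 + 353 * sqrt(10)/18130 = -11.79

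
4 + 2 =6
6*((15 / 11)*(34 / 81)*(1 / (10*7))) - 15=-10361 / 693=-14.95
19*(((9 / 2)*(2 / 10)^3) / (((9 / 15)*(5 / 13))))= 741 / 250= 2.96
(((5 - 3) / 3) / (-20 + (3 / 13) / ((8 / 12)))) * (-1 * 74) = 3848 / 1533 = 2.51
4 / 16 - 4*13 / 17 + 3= 13 / 68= 0.19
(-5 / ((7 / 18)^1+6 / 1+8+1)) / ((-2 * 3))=15 / 277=0.05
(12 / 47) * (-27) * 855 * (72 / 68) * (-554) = 2762443440 / 799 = 3457376.02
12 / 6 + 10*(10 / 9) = 118 / 9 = 13.11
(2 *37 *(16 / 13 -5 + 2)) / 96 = -851 / 624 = -1.36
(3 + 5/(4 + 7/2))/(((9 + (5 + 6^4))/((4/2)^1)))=11/1965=0.01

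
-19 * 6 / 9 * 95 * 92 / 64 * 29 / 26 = -1203935 / 624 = -1929.38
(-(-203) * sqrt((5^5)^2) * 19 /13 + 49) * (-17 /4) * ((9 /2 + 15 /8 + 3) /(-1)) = 7684273275 /208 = 36943621.51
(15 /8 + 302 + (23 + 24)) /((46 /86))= 120701 /184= 655.98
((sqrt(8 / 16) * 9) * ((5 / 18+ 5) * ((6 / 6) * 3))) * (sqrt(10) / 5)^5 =114 * sqrt(5) / 25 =10.20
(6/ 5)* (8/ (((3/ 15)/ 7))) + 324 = 660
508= 508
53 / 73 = 0.73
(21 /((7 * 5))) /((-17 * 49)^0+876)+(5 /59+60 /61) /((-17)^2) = 19980658 /4560886735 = 0.00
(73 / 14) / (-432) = -73 / 6048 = -0.01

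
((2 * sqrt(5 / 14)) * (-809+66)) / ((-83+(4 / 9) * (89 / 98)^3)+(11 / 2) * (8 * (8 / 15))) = 1123884090 * sqrt(70) / 626838497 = 15.00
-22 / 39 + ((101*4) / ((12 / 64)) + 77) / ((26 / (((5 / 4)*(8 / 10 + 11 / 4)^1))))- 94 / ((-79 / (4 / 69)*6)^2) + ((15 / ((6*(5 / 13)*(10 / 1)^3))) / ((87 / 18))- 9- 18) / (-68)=81564085209678316 / 214237335385125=380.72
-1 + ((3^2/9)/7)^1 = -6/7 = -0.86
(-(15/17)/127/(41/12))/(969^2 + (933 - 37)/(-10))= -900/415539787283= -0.00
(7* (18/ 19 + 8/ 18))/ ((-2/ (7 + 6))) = -10829/ 171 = -63.33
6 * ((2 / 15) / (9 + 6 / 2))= 1 / 15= 0.07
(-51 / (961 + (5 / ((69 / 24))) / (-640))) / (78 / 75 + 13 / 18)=-8445600 / 280442071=-0.03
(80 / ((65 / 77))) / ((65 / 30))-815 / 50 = 46373 / 1690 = 27.44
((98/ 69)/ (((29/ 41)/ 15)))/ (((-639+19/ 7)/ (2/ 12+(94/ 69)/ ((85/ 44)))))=-47940767/ 1161589838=-0.04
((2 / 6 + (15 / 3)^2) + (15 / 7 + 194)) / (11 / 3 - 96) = -4651 / 1939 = -2.40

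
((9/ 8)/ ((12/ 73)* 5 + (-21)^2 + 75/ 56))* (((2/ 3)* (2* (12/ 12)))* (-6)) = -12264/ 603881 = -0.02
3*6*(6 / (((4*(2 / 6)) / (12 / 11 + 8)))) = 8100 / 11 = 736.36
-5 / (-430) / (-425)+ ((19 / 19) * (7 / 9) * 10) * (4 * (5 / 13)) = 51169883 / 4276350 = 11.97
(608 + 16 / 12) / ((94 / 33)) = 10054 / 47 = 213.91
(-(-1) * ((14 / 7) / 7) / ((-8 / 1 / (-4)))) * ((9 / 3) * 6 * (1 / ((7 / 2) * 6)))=6 / 49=0.12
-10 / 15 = -2 / 3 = -0.67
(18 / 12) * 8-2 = 10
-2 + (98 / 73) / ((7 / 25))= 2.79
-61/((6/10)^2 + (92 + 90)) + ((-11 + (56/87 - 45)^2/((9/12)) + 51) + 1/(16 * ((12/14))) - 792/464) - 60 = 8617412412841/3312678816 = 2601.34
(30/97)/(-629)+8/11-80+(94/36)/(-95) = -79.30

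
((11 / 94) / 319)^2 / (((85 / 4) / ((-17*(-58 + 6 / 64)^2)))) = -3433609 / 9511777280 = -0.00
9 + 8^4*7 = 28681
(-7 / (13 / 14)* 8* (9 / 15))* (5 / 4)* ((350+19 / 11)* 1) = -15908.90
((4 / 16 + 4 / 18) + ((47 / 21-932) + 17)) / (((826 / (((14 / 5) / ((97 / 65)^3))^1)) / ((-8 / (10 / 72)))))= 20203348360 / 376933949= 53.60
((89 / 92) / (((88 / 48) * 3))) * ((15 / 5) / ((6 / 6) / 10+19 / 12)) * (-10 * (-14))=1121400 / 25553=43.89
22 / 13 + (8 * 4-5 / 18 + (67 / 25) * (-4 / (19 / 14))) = 2836057 / 111150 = 25.52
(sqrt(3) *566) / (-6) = -283 *sqrt(3) / 3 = -163.39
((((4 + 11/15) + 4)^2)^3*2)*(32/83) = 323450441233984/945421875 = 342122.87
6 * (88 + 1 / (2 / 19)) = 585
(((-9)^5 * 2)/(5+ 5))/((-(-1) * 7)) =-59049/35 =-1687.11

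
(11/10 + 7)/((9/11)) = 99/10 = 9.90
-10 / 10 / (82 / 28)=-14 / 41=-0.34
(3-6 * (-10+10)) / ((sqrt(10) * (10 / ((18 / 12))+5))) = 9 * sqrt(10) / 350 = 0.08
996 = 996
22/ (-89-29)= -11/ 59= -0.19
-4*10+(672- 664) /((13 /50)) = -120 /13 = -9.23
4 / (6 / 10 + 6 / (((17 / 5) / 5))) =0.42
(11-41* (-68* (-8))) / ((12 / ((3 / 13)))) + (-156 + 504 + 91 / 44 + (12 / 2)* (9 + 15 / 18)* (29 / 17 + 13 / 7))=2239014 / 17017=131.58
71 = 71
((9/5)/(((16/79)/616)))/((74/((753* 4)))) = 41224491/185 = 222835.09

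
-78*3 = -234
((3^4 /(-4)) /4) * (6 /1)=-243 /8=-30.38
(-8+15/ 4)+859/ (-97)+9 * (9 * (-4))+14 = -125365/ 388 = -323.11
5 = 5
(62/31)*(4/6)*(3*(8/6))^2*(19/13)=1216/39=31.18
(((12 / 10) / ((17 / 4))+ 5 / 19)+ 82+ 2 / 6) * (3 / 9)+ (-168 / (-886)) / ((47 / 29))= 8396038168 / 302633235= 27.74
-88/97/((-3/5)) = 440/291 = 1.51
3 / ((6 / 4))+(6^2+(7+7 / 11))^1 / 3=182 / 11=16.55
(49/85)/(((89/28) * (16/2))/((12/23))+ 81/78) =13377/1155065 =0.01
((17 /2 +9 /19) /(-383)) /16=-341 /232864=-0.00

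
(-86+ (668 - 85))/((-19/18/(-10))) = 89460/19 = 4708.42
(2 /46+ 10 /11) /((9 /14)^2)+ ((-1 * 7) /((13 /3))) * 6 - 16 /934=-921210622 /124413003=-7.40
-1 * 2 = -2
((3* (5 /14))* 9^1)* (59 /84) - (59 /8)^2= -149329 /3136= -47.62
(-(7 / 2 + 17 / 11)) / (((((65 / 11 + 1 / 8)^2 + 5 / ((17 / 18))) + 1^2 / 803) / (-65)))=3151742880 / 400803649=7.86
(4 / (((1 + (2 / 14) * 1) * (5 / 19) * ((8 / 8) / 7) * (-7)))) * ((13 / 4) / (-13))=133 / 40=3.32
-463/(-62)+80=5423/62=87.47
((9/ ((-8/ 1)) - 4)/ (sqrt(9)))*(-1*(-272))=-1394/ 3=-464.67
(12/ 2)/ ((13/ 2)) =12/ 13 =0.92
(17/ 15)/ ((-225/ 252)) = -476/ 375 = -1.27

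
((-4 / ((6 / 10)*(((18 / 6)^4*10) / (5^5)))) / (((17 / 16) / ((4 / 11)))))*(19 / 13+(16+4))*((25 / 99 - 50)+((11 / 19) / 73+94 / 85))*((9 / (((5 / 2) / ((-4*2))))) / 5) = -900946919833600 / 17024203053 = -52921.53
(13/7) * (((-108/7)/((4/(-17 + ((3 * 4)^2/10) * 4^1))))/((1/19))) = -193401/35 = -5525.74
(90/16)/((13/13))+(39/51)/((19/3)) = 14847/2584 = 5.75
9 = 9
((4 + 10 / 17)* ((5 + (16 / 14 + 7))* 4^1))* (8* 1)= 229632 / 119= 1929.68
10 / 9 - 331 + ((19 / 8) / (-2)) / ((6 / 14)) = -47903 / 144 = -332.66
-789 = -789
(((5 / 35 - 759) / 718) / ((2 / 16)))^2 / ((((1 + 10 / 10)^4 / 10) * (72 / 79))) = 2786462720 / 56836521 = 49.03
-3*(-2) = 6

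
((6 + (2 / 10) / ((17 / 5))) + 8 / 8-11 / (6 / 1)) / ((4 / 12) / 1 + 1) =533 / 136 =3.92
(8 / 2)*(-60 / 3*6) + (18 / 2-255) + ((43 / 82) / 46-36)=-2874221 / 3772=-761.99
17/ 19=0.89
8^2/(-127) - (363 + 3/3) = -46292/127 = -364.50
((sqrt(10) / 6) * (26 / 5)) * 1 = 13 * sqrt(10) / 15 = 2.74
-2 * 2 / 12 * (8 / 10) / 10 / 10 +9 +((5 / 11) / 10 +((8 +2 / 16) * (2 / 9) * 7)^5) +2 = 26814799343104313 / 83140992000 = 322522.00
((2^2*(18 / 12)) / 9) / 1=0.67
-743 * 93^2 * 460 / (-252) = 82112645 / 7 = 11730377.86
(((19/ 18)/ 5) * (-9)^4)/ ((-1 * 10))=-13851/ 100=-138.51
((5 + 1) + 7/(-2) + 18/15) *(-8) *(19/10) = -1406/25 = -56.24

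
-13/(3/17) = -221/3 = -73.67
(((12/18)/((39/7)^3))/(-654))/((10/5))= -343/116383878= -0.00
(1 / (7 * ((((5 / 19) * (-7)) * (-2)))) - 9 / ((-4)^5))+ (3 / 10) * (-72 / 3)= -1794403 / 250880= -7.15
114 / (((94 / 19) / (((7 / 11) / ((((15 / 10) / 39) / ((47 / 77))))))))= 28158 / 121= 232.71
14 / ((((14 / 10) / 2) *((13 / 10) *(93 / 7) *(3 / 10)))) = 14000 / 3627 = 3.86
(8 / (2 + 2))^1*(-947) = -1894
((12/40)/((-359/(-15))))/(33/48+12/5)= 360/88673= 0.00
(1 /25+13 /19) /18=172 /4275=0.04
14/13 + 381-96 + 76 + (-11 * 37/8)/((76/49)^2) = 204797365/600704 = 340.93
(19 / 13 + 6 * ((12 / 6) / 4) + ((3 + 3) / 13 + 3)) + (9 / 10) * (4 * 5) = 337 / 13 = 25.92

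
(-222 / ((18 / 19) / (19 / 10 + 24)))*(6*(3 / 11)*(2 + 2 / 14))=-234099 / 11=-21281.73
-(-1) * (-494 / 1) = -494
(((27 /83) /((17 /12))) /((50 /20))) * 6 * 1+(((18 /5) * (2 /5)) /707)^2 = 242928442656 /440804336875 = 0.55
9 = 9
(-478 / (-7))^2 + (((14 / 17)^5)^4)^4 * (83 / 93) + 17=5818793035910915469897947590909600088211028542061679696263003088057837792835427942123223878424919809398673 / 1243348110911397494630204097785695052972613261708865724689277572374518326465386581860376151715979889357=4679.94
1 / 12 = 0.08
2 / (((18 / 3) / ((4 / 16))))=1 / 12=0.08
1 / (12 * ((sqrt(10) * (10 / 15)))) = sqrt(10) / 80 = 0.04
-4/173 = -0.02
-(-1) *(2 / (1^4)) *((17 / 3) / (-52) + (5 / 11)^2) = 1843 / 9438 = 0.20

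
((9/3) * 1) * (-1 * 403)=-1209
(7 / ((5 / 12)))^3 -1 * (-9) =4750.63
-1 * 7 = -7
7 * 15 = 105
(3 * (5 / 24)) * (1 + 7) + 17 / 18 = 107 / 18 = 5.94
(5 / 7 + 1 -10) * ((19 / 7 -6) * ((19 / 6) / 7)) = 12673 / 1029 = 12.32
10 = 10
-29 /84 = -0.35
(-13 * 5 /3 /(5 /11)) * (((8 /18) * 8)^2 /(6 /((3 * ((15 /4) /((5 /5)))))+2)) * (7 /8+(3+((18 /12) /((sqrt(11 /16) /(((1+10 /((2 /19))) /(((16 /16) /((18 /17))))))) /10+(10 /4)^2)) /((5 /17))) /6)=-103230481732938560 /287214331107519+13542031360 * sqrt(11) /10637567818797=-359.42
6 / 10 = 3 / 5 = 0.60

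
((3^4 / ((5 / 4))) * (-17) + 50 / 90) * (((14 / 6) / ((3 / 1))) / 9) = -346829 / 3645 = -95.15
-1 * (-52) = 52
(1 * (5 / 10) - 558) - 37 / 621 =-692489 / 1242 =-557.56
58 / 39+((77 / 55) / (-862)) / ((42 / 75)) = 99797 / 67236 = 1.48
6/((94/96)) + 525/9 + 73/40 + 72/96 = 378083/5640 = 67.04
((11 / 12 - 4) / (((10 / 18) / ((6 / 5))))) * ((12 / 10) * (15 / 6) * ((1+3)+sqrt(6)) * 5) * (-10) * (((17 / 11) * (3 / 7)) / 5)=50949 * sqrt(6) / 385+203796 / 385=853.49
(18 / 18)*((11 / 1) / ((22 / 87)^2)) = 7569 / 44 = 172.02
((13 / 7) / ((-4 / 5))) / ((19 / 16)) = -260 / 133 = -1.95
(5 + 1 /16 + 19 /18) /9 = 881 /1296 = 0.68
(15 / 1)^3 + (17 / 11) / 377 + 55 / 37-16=515630315 / 153439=3360.49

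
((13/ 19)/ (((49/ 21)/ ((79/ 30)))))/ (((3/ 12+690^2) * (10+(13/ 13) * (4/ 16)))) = 8216/ 51923493265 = 0.00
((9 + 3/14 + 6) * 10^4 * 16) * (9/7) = 153360000/49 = 3129795.92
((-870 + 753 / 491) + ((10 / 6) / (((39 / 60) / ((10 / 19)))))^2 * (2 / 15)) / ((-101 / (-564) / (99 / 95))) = -1452182725908508 / 287422245305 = -5052.44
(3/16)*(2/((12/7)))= 7/32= 0.22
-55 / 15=-11 / 3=-3.67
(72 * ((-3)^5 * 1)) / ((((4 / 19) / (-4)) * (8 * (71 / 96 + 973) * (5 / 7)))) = 27923616 / 467395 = 59.74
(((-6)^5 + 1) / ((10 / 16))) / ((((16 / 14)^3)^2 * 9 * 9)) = -182944195 / 2654208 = -68.93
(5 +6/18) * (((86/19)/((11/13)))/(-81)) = -17888/50787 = -0.35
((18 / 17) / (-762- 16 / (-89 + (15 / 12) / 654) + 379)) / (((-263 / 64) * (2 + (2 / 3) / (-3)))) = 0.00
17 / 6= 2.83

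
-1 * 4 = -4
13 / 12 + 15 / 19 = 427 / 228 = 1.87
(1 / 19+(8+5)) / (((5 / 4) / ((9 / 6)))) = 1488 / 95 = 15.66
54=54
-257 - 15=-272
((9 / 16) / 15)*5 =0.19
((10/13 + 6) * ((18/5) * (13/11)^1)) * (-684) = -98496/5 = -19699.20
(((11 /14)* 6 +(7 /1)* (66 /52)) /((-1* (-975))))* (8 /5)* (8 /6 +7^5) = 443740 /1183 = 375.10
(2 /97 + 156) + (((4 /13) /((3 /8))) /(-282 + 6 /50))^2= 1143119176252126 /7326718255233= 156.02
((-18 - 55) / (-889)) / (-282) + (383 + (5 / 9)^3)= 23342640173 / 60919614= 383.17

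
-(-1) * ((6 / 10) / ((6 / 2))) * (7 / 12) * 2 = 0.23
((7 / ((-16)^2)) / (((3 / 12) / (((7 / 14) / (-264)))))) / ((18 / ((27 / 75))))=-7 / 1689600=-0.00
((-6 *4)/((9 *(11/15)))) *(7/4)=-70/11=-6.36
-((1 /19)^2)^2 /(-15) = 1 /1954815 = 0.00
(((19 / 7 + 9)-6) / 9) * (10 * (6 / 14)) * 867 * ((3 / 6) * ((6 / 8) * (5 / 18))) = 36125 / 147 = 245.75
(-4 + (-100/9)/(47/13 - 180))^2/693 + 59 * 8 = 139312132734328/295138837917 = 472.02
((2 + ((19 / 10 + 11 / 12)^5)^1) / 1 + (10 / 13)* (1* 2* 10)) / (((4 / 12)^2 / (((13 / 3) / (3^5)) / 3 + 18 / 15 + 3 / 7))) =123105794812972609 / 42987672000000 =2863.75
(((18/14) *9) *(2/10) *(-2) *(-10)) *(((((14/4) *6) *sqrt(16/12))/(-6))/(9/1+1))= -54 *sqrt(3)/5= -18.71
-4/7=-0.57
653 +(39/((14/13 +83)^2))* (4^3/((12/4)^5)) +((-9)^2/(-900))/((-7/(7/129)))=271711744009207/416096246700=653.00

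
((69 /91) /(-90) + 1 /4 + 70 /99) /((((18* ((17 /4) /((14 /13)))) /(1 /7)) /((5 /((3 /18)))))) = 341854 /5972967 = 0.06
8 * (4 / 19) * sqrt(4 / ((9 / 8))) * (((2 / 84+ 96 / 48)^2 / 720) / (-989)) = -2890 * sqrt(2) / 223744437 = -0.00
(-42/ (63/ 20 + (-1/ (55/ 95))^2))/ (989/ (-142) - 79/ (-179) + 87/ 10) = -2152904600/ 684306829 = -3.15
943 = 943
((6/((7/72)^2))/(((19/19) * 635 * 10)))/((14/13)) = 101088/1089025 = 0.09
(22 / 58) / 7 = 11 / 203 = 0.05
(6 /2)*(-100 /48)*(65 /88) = -1625 /352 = -4.62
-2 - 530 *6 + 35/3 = -9511/3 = -3170.33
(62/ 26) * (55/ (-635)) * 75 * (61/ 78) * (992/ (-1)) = 257932400/ 21463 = 12017.54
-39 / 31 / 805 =-39 / 24955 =-0.00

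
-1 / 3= -0.33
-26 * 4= -104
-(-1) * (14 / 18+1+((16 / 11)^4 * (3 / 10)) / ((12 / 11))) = 180208 / 59895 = 3.01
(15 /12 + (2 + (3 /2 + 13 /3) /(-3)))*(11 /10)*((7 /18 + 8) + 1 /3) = 81169 /6480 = 12.53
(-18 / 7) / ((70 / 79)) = -711 / 245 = -2.90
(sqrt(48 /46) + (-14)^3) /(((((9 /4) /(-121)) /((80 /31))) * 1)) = 106247680 /279-77440 * sqrt(138) /6417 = 380674.29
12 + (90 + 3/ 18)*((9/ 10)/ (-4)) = -663/ 80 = -8.29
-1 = -1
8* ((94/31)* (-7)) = -5264/31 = -169.81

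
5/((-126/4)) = -10/63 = -0.16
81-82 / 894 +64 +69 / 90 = 651167 / 4470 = 145.67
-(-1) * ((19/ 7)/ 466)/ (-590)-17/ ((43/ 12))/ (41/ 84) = -32979636377/ 3393034540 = -9.72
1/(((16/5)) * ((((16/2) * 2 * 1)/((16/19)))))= 5/304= 0.02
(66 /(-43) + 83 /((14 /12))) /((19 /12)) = 251424 /5719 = 43.96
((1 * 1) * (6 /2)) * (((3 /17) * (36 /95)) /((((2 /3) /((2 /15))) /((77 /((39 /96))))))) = 798336 /104975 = 7.61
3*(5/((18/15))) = 25/2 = 12.50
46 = 46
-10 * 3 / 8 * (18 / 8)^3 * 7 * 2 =-76545 / 128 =-598.01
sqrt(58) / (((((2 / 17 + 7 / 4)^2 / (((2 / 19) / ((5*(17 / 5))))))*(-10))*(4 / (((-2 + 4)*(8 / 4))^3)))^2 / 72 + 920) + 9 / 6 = 1363673088*sqrt(58) / 3602384625985 + 3 / 2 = 1.50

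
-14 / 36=-7 / 18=-0.39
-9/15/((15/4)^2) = -16/375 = -0.04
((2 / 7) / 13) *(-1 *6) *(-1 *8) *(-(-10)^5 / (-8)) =-1200000 / 91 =-13186.81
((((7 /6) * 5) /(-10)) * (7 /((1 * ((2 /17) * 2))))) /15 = -833 /720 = -1.16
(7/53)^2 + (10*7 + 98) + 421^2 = 498341930/2809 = 177409.02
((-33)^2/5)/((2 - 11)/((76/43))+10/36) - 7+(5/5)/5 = -856838/16465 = -52.04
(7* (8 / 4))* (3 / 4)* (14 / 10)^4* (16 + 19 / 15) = 4353013 / 6250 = 696.48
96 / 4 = 24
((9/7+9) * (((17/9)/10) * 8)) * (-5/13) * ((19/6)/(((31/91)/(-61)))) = 315248/93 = 3389.76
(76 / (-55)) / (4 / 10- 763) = 76 / 41943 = 0.00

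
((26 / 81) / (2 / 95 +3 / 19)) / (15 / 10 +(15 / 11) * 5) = 54340 / 251991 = 0.22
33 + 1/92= 33.01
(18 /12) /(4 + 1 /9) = 27 /74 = 0.36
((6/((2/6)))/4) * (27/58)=243/116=2.09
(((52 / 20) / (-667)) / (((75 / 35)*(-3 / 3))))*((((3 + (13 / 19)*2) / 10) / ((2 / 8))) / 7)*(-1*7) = -15106 / 4752375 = -0.00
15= 15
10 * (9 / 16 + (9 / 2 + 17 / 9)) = 5005 / 72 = 69.51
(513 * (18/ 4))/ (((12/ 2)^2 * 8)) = 513/ 64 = 8.02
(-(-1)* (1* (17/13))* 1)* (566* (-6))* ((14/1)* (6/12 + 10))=-8486604/13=-652815.69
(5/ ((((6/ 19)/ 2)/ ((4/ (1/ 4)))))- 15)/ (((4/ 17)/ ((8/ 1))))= 50150/ 3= 16716.67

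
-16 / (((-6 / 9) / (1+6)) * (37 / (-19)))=-3192 / 37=-86.27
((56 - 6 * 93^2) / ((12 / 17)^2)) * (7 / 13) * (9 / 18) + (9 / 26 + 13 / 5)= -262143109 / 9360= -28006.74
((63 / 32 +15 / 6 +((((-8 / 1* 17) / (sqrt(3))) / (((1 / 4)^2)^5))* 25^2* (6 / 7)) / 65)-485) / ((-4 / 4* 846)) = 15377 / 27072 +17825792000* sqrt(3) / 38493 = 802099.06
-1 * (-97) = 97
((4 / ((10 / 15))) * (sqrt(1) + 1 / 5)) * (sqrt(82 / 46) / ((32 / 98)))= 441 * sqrt(943) / 460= 29.44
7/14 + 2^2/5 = 13/10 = 1.30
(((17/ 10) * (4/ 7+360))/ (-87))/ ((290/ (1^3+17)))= -64362/ 147175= -0.44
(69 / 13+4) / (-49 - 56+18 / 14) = -7 / 78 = -0.09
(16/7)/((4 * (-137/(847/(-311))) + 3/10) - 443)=-19360/2045389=-0.01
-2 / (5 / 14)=-28 / 5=-5.60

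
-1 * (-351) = 351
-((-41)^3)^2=-4750104241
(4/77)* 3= 12/77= 0.16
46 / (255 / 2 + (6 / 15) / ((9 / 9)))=460 / 1279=0.36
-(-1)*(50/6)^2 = 625/9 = 69.44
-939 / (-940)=939 / 940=1.00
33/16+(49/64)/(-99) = 13019/6336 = 2.05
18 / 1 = 18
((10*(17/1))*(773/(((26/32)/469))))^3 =958878811377174919942144000/2197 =436449163121153809714221.20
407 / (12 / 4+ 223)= 1.80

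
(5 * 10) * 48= 2400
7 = 7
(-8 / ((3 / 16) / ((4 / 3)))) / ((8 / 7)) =-448 / 9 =-49.78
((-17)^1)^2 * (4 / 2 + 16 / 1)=5202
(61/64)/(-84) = -61/5376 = -0.01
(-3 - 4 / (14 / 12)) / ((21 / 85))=-1275 / 49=-26.02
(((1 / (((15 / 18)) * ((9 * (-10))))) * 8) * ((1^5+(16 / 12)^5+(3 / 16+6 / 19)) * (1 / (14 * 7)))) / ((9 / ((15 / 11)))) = -422347 / 447941340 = -0.00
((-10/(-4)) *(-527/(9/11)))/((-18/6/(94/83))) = 1362295/2241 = 607.90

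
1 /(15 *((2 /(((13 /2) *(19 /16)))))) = 0.26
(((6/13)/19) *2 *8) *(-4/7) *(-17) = 6528/1729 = 3.78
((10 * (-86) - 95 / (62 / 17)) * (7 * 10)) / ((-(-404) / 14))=-2149.33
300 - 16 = 284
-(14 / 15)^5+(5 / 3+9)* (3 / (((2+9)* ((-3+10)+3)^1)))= -3486064 / 8353125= -0.42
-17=-17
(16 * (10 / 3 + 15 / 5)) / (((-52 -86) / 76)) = -11552 / 207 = -55.81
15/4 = 3.75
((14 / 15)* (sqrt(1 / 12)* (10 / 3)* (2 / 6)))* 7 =98* sqrt(3) / 81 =2.10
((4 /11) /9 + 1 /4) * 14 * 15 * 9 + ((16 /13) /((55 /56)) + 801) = 1351.12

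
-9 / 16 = -0.56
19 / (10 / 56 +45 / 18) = 532 / 75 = 7.09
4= 4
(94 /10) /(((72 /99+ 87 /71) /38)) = 1394866 /7625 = 182.93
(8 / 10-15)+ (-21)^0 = -66 / 5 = -13.20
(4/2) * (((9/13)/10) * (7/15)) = 21/325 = 0.06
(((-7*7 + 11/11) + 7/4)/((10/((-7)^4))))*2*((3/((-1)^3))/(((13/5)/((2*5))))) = 6662775/26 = 256260.58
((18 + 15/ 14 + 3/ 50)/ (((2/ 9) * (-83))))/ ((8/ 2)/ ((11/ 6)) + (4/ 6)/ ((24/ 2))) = -2983068/ 6434575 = -0.46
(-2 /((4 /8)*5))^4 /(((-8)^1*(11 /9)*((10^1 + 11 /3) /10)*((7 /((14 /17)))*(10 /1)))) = -1728 /4791875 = -0.00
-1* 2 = -2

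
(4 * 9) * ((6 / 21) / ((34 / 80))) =2880 / 119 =24.20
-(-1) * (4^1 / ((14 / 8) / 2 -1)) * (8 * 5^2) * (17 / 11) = -108800 / 11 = -9890.91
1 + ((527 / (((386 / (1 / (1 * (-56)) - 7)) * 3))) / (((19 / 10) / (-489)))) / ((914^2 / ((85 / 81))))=4636639001759 / 4631856463584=1.00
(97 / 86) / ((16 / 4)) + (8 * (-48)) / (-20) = 33509 / 1720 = 19.48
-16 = -16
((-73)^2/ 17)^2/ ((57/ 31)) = 880345471/ 16473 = 53441.72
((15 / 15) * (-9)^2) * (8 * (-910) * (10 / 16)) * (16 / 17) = -346870.59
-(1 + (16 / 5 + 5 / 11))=-256 / 55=-4.65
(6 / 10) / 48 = 1 / 80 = 0.01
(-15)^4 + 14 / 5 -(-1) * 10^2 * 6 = 256139 / 5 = 51227.80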